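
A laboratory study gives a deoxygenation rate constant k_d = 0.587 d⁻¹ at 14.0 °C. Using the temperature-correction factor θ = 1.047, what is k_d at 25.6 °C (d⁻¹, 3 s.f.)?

k_d ≈ 1.00 d⁻¹

k_d(T₂) = k_d(T₁) · θ^(T₂−T₁) = 0.587 × 1.047^(25.6−14.0)
= 0.587 × 1.047^11.6 = 0.587 × 1.704 = 1.000 d⁻¹.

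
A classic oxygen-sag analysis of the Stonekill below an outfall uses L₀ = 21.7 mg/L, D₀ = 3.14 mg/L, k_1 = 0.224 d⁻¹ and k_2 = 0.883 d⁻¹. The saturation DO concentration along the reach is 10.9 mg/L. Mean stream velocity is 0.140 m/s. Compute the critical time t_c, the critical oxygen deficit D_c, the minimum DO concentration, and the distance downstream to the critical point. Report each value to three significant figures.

t_c ≈ 1.24 d; D_c ≈ 4.17 mg/L; min DO ≈ 6.73 mg/L; x_c ≈ 15.0 km

t_c = [1/(k_2−k_1)] ln[(k_2/k_1)(1 − D₀(k_2−k_1)/(k_1 L₀))]
= [1/(0.883−0.224)] ln[(0.883/0.224)(1 − 3.14×0.6590/(0.224×21.7))]
= (1/0.6590) ln[3.942 × 0.5743] = 1.517 × ln(2.264) = 1.517 × 0.8171 = 1.240 d.
L(t_c) = L₀ e^(−k_1 t_c) = 21.7 × 0.7575 = 16.44 mg/L, and at the critical point k_2 D_c = k_1 L, so D_c = (0.224/0.883) × 16.44 = 4.170 mg/L.
Minimum DO = C_s − D_c = 10.9 − 4.170 = 6.730 mg/L.
x_c = v t_c = 0.140 m/s × 1.240 d × 86400 s/d = 15000 m ≈ 15.0 km.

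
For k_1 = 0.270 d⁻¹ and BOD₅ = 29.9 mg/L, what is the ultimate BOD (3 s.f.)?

BOD₅ = L₀(1 − e^(−5k_1)) ⇒ L₀ = BOD₅ / (1 − e^(−5×0.270))
= 29.9 / (1 − 0.2592) = 29.9 / 0.7408 = 40.36 mg/L.

L₀ ≈ 40.4 mg/L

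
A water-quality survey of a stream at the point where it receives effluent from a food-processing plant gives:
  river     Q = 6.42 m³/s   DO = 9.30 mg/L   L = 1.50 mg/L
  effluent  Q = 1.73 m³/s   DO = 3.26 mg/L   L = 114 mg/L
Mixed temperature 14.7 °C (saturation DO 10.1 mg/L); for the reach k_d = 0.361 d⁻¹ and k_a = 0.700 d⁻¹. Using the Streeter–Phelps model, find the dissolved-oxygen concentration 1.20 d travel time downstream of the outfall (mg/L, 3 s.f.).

Mixed DO = (6.42×9.30 + 1.73×3.26)/(6.42+1.73) = 65.35/8.150 = 8.018 mg/L.
Mixed L₀ = (6.42×1.50 + 1.73×114)/(8.150) = 206.8/8.150 = 25.38 mg/L.
Initial deficit D₀ = C_s − DO₀ = 10.1 − 8.018 = 2.082 mg/L.
D(1.20) = [0.361×25.38/(0.700−0.361)](e^(−0.361×1.20) − e^(−0.700×1.20)) + 2.082 e^(−0.700×1.20)
= 27.03 × (0.6484 − 0.4317) + 2.082 × 0.4317 = 6.756 mg/L.
DO = 10.1 − 6.756 = 3.344 mg/L.

DO ≈ 3.34 mg/L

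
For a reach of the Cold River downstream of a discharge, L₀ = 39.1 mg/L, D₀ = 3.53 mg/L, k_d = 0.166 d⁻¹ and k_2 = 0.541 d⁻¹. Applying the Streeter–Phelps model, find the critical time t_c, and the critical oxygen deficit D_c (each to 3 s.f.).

t_c ≈ 2.54 d; D_c ≈ 7.87 mg/L

With k_2/k_d = 3.259 and 1 − D₀(k_2−k_d)/(k_d L₀) = 0.7961,
t_c = ln(3.259 × 0.7961) / (0.541 − 0.166) = ln(2.594) / 0.3750 = 0.9533/0.3750 = 2.542 d.
L(t_c) = L₀ e^(−k_d t_c) = 39.1 × 0.6557 = 25.64 mg/L, and at the critical point k_2 D_c = k_d L, so D_c = (0.166/0.541) × 25.64 = 7.867 mg/L.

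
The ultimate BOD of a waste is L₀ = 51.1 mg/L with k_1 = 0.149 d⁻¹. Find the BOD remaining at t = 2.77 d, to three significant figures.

L ≈ 33.8 mg/L

L_t = L₀ e^(−k_1 t) = 51.1 × e^(−0.149×2.77) = 51.1 × 0.6618 = 33.82 mg/L.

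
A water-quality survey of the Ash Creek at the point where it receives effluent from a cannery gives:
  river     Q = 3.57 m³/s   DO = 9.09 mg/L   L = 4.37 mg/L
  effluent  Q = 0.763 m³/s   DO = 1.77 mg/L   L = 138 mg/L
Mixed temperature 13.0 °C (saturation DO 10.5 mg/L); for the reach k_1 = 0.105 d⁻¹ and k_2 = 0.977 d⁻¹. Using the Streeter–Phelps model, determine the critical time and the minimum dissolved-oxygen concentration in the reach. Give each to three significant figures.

Mixed DO = (3.57×9.09 + 0.763×1.77)/(3.57+0.763) = 33.80/4.333 = 7.801 mg/L.
Mixed L₀ = (3.57×4.37 + 0.763×138)/(4.333) = 120.9/4.333 = 27.90 mg/L.
Initial deficit D₀ = C_s − DO₀ = 10.5 − 7.801 = 2.699 mg/L.
t_c = (1/0.8720) ln[(0.977/0.105)(1 − 2.699×0.8720/(0.105×27.90))] = 1.147 × ln(1.830) = 0.6929 d.
D_c = (0.105/0.977) × 27.90 × e^(−0.105×0.6929) = 0.1075 × 27.90 × 0.9298 = 2.788 mg/L.
Minimum DO = 10.5 − 2.788 = 7.712 mg/L.

t_c ≈ 0.693 d; minimum DO ≈ 7.71 mg/L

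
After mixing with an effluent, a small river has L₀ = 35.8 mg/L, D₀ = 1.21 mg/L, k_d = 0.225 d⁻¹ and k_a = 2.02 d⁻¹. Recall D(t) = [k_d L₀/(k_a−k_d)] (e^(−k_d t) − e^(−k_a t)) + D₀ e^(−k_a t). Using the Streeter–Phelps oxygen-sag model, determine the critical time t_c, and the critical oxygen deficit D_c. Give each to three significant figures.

t_c ≈ 1.05 d; D_c ≈ 3.15 mg/L

t_c = [1/(k_a−k_d)] ln[(k_a/k_d)(1 − D₀(k_a−k_d)/(k_d L₀))]
= [1/(2.02−0.225)] ln[(2.02/0.225)(1 − 1.21×1.795/(0.225×35.8))]
= (1/1.795) ln[8.978 × 0.7304] = 0.5571 × ln(6.557) = 0.5571 × 1.881 = 1.048 d.
D_c = (k_d/k_a) L₀ e^(−k_d t_c) = (0.225/2.02) × 35.8 × e^(−0.225×1.048) = 0.1114 × 35.8 × 0.7900 = 3.150 mg/L.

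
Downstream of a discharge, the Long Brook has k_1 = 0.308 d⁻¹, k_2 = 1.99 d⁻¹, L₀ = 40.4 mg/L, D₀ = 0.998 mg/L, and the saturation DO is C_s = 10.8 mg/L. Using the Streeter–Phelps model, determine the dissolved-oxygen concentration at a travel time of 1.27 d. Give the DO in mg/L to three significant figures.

k_1 L₀/(k_2−k_1) = 0.308×40.4/(1.99−0.308) = 12.44/1.682 = 7.398 mg/L.
e^(−k_1 t) = e^(−0.308×1.270) = 0.6763; e^(−k_2 t) = e^(−1.99×1.270) = 0.07987.
D = 7.398 × (0.6763 − 0.07987) + 0.998 × 0.07987 = 4.412 + 0.07971 = 4.492 mg/L.
DO = C_s − D = 10.8 − 4.492 = 6.308 mg/L.

DO ≈ 6.31 mg/L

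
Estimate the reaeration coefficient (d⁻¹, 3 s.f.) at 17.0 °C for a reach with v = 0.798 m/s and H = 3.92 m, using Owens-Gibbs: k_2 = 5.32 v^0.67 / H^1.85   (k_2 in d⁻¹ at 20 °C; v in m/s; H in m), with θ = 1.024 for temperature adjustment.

k_2(20) = 5.32 × 0.798^0.67 / 3.92^1.85 = 5.32 × 0.8597 / 12.52 = 0.3653 d⁻¹.
k_2(17.0) = 0.3653 × 1.024^(17.0−20) = 0.3653 × 0.9313 = 0.3402 d⁻¹.

k_2 ≈ 0.340 d⁻¹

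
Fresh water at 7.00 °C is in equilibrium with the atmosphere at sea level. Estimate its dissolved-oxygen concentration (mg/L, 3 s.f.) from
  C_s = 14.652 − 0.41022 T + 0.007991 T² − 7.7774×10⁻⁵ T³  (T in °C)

C_s = 14.652 − 0.41022×7.00 + 0.007991×7.00² − 7.7774×10⁻⁵×7.00³ = 12.15 mg/L.

C_s ≈ 12.1 mg/L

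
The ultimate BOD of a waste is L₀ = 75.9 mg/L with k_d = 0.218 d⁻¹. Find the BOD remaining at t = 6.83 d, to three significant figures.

L ≈ 17.1 mg/L

L_t = L₀ e^(−k_d t) = 75.9 × e^(−0.218×6.83) = 75.9 × 0.2256 = 17.12 mg/L.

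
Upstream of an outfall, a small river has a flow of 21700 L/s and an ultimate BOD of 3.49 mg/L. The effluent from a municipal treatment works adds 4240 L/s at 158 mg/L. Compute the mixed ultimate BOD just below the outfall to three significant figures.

28.7 mg/L

Flow-weighted mixing: C = (Q_r C_r + Q_w C_w)/(Q_r + Q_w)
= (21700×3.49 + 4240×158)/(21700 + 4240) = 745700/25940 = 28.75 mg/L.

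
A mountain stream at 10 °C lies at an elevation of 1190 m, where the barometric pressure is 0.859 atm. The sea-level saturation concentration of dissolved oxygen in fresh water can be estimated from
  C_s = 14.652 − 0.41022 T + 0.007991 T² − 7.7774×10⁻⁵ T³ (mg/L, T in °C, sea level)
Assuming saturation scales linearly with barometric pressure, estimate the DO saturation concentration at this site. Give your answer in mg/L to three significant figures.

C_s ≈ 9.68 mg/L

At sea level: C_s = 14.652 − 0.41022×10 + 0.007991×10² − 7.7774×10⁻⁵×10³ = 11.27 mg/L.
Pressure correction: C_s' = 11.27 × 0.859 = 9.682 mg/L.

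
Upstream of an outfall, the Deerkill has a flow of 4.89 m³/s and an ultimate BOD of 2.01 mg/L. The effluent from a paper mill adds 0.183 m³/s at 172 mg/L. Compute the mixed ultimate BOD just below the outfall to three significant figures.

Flow-weighted mixing: C = (Q_r C_r + Q_w C_w)/(Q_r + Q_w)
= (4.89×2.01 + 0.183×172)/(4.89 + 0.183) = 41.30/5.073 = 8.142 mg/L.

8.14 mg/L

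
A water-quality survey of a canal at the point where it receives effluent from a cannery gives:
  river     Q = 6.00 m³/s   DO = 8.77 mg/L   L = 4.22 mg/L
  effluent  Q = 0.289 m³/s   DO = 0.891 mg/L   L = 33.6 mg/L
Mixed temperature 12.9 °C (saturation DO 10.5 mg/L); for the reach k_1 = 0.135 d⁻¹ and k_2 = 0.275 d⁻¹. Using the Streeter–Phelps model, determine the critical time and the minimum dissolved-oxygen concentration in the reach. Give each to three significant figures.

t_c ≈ 1.56 d; minimum DO ≈ 8.28 mg/L

Mixed DO = (6.00×8.77 + 0.289×0.891)/(6.00+0.289) = 52.88/6.289 = 8.408 mg/L.
Mixed L₀ = (6.00×4.22 + 0.289×33.6)/(6.289) = 35.03/6.289 = 5.570 mg/L.
Initial deficit D₀ = C_s − DO₀ = 10.5 − 8.408 = 2.092 mg/L.
t_c = (1/0.1400) ln[(0.275/0.135)(1 − 2.092×0.1400/(0.135×5.570))] = 7.143 × ln(1.244) = 1.557 d.
D_c = (0.135/0.275) × 5.570 × e^(−0.135×1.557) = 0.4909 × 5.570 × 0.8104 = 2.216 mg/L.
Minimum DO = 10.5 − 2.216 = 8.284 mg/L.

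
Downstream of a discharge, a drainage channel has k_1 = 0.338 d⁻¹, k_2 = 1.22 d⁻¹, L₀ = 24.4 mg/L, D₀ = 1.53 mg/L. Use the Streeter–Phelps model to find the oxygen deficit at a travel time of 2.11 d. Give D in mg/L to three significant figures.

D ≈ 3.99 mg/L

k_1 L₀/(k_2−k_1) = 0.338×24.4/(1.22−0.338) = 8.247/0.8820 = 9.351 mg/L.
e^(−k_1 t) = e^(−0.338×2.110) = 0.4901; e^(−k_2 t) = e^(−1.22×2.110) = 0.07621.
D = 9.351 × (0.4901 − 0.07621) + 1.53 × 0.07621 = 3.870 + 0.1166 = 3.987 mg/L.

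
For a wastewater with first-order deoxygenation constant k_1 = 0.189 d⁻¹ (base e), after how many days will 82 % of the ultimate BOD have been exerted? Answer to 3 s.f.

y/L₀ = 1 − e^(−k_1 t) = 0.82 ⇒ e^(−k_1 t) = 0.180
t = −ln(0.180) / 0.189 = 1.715 / 0.189 = 9.073 d.

t ≈ 9.07 d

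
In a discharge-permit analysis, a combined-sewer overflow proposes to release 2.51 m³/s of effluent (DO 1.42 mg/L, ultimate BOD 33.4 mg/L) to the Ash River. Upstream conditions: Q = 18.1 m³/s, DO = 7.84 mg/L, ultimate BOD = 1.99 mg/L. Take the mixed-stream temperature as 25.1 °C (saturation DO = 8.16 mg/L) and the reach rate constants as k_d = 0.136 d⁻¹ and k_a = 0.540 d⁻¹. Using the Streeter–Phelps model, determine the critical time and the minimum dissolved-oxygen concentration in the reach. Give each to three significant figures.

t_c ≈ 1.36 d; minimum DO ≈ 6.94 mg/L

Mixed DO = (18.1×7.84 + 2.51×1.42)/(18.1+2.51) = 145.5/20.61 = 7.058 mg/L.
Mixed L₀ = (18.1×1.99 + 2.51×33.4)/(20.61) = 119.9/20.61 = 5.815 mg/L.
Initial deficit D₀ = C_s − DO₀ = 8.16 − 7.058 = 1.102 mg/L.
t_c = (1/0.4040) ln[(0.540/0.136)(1 − 1.102×0.4040/(0.136×5.815))] = 2.475 × ln(1.736) = 1.365 d.
D_c = (0.136/0.540) × 5.815 × e^(−0.136×1.365) = 0.2519 × 5.815 × 0.8306 = 1.216 mg/L.
Minimum DO = 8.16 − 1.216 = 6.944 mg/L.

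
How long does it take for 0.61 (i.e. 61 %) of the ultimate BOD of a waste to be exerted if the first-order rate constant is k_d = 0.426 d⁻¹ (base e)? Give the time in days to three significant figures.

t ≈ 2.21 d

y/L₀ = 1 − e^(−k_d t) = 0.61 ⇒ e^(−k_d t) = 0.390
t = −ln(0.390) / 0.426 = 0.9416 / 0.426 = 2.210 d.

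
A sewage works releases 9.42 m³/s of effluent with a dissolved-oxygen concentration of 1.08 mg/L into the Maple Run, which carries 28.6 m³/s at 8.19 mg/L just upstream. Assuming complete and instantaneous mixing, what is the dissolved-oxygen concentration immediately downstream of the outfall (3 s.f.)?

6.43 mg/L

Flow-weighted mixing: C = (Q_r C_r + Q_w C_w)/(Q_r + Q_w)
= (28.6×8.19 + 9.42×1.08)/(28.6 + 9.42) = 244.4/38.02 = 6.428 mg/L.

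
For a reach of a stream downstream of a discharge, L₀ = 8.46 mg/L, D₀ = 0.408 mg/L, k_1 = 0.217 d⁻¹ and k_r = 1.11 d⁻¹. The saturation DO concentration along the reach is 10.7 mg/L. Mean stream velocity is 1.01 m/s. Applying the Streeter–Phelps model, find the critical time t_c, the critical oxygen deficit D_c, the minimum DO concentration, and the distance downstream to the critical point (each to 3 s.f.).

With k_r/k_1 = 5.115 and 1 − D₀(k_r−k_1)/(k_1 L₀) = 0.8015,
t_c = ln(5.115 × 0.8015) / (1.11 − 0.217) = ln(4.100) / 0.8930 = 1.411/0.8930 = 1.580 d.
L(t_c) = L₀ e^(−k_1 t_c) = 8.46 × 0.7097 = 6.004 mg/L, and at the critical point k_r D_c = k_1 L, so D_c = (0.217/1.11) × 6.004 = 1.174 mg/L.
Minimum DO = C_s − D_c = 10.7 − 1.174 = 9.526 mg/L.
x_c = v t_c = 1.01 m/s × 1.580 d × 86400 s/d = 137900 m ≈ 138 km.

t_c ≈ 1.58 d; D_c ≈ 1.17 mg/L; min DO ≈ 9.53 mg/L; x_c ≈ 138 km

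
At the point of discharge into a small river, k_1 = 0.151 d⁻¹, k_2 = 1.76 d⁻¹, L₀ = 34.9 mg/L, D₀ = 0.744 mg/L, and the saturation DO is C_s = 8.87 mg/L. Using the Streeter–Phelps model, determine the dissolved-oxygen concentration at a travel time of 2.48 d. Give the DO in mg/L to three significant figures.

DO ≈ 6.65 mg/L

k_1 L₀/(k_2−k_1) = 0.151×34.9/(1.76−0.151) = 5.270/1.609 = 3.275 mg/L.
e^(−k_1 t) = e^(−0.151×2.480) = 0.6876; e^(−k_2 t) = e^(−1.76×2.480) = 0.01272.
D = 3.275 × (0.6876 − 0.01272) + 0.744 × 0.01272 = 2.211 + 0.009462 = 2.220 mg/L.
DO = C_s − D = 8.87 − 2.220 = 6.650 mg/L.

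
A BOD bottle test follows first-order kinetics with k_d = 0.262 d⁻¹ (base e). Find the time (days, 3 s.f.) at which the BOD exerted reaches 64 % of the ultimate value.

t ≈ 3.90 d

y/L₀ = 1 − e^(−k_d t) = 0.64 ⇒ e^(−k_d t) = 0.360
t = −ln(0.360) / 0.262 = 1.022 / 0.262 = 3.899 d.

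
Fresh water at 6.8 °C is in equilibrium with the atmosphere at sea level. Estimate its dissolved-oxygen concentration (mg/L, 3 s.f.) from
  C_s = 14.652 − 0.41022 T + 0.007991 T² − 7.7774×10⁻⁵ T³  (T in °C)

C_s = 14.652 − 0.41022×6.8 + 0.007991×6.8² − 7.7774×10⁻⁵×6.8³ = 12.21 mg/L.

C_s ≈ 12.2 mg/L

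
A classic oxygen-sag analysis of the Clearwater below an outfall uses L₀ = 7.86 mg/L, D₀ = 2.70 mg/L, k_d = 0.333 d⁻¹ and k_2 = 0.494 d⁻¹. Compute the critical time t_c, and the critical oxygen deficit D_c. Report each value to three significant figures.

t_c ≈ 1.32 d; D_c ≈ 3.41 mg/L

t_c = [1/(k_2−k_d)] ln[(k_2/k_d)(1 − D₀(k_2−k_d)/(k_d L₀))]
= [1/(0.494−0.333)] ln[(0.494/0.333)(1 − 2.70×0.1610/(0.333×7.86))]
= (1/0.1610) ln[1.483 × 0.8339] = 6.211 × ln(1.237) = 6.211 × 0.2128 = 1.322 d.
D_c = (k_d/k_2) L₀ e^(−k_d t_c) = (0.333/0.494) × 7.86 × e^(−0.333×1.322) = 0.6741 × 7.86 × 0.6440 = 3.412 mg/L.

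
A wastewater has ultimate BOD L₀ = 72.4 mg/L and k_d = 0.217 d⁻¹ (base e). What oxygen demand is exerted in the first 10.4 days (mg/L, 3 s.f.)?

y_t = L₀(1 − e^(−k_d t)) = 72.4 × (1 − e^(−0.217×10.4))
= 72.4 × (1 − 0.1047) = 72.4 × 0.8953 = 64.82 mg/L.

y ≈ 64.8 mg/L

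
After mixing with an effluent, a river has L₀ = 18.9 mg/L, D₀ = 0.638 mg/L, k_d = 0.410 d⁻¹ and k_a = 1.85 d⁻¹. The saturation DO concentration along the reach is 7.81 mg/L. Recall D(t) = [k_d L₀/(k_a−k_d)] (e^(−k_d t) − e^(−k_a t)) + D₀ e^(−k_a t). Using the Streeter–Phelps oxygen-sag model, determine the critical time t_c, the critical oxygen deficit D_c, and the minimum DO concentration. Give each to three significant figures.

With k_a/k_d = 4.512 and 1 − D₀(k_a−k_d)/(k_d L₀) = 0.8814,
t_c = ln(4.512 × 0.8814) / (1.85 − 0.410) = ln(3.977) / 1.440 = 1.381/1.440 = 0.9587 d.
D_c = (k_d/k_a) L₀ e^(−k_d t_c) = (0.410/1.85) × 18.9 × e^(−0.410×0.9587) = 0.2216 × 18.9 × 0.6750 = 2.827 mg/L.
Minimum DO = C_s − D_c = 7.81 − 2.827 = 4.983 mg/L.

t_c ≈ 0.959 d; D_c ≈ 2.83 mg/L; min DO ≈ 4.98 mg/L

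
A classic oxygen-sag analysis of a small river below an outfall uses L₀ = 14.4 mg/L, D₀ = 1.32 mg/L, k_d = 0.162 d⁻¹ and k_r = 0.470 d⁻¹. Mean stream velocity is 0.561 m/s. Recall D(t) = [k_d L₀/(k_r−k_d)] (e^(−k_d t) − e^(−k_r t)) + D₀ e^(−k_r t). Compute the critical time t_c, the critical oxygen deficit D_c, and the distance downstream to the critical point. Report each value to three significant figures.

t_c = [1/(k_r−k_d)] ln[(k_r/k_d)(1 − D₀(k_r−k_d)/(k_d L₀))]
= [1/(0.470−0.162)] ln[(0.470/0.162)(1 − 1.32×0.3080/(0.162×14.4))]
= (1/0.3080) ln[2.901 × 0.8257] = 3.247 × ln(2.396) = 3.247 × 0.8736 = 2.836 d.
D_c = (k_d/k_r) L₀ e^(−k_d t_c) = (0.162/0.470) × 14.4 × e^(−0.162×2.836) = 0.3447 × 14.4 × 0.6316 = 3.135 mg/L.
x_c = v t_c = 0.561 m/s × 2.836 d × 86400 s/d = 137500 m ≈ 137 km.

t_c ≈ 2.84 d; D_c ≈ 3.13 mg/L; x_c ≈ 137 km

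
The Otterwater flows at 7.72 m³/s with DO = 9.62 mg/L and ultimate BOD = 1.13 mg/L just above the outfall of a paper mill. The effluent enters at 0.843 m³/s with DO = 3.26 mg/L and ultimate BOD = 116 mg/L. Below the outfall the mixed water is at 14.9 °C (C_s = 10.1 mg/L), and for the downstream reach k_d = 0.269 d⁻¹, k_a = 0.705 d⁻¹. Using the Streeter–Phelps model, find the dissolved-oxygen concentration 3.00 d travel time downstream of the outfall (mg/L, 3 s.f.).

Mixed DO = (7.72×9.62 + 0.843×3.26)/(7.72+0.843) = 77.01/8.563 = 8.994 mg/L.
Mixed L₀ = (7.72×1.13 + 0.843×116)/(8.563) = 106.5/8.563 = 12.44 mg/L.
Initial deficit D₀ = C_s − DO₀ = 10.1 − 8.994 = 1.106 mg/L.
D(3.00) = [0.269×12.44/(0.705−0.269)](e^(−0.269×3.00) − e^(−0.705×3.00)) + 1.106 e^(−0.705×3.00)
= 7.674 × (0.4462 − 0.1206) + 1.106 × 0.1206 = 2.632 mg/L.
DO = 10.1 − 2.632 = 7.468 mg/L.

DO ≈ 7.47 mg/L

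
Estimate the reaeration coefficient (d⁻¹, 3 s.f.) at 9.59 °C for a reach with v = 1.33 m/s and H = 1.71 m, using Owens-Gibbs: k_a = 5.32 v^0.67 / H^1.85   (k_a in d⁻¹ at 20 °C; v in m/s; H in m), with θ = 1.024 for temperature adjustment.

k_a(20) = 5.32 × 1.33^0.67 / 1.71^1.85 = 5.32 × 1.211 / 2.698 = 2.387 d⁻¹.
k_a(9.59) = 2.387 × 1.024^(9.59−20) = 2.387 × 0.7812 = 1.865 d⁻¹.

k_a ≈ 1.86 d⁻¹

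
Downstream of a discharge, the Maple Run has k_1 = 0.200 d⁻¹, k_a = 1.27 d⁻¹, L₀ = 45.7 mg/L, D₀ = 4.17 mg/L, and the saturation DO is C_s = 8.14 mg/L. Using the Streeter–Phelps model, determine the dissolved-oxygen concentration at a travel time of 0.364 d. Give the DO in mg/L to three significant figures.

DO ≈ 2.95 mg/L

k_1 L₀/(k_a−k_1) = 0.200×45.7/(1.27−0.200) = 9.140/1.070 = 8.542 mg/L.
e^(−k_1 t) = e^(−0.200×0.3640) = 0.9298; e^(−k_a t) = e^(−1.27×0.3640) = 0.6298.
D = 8.542 × (0.9298 − 0.6298) + 4.17 × 0.6298 = 2.562 + 2.626 = 5.189 mg/L.
DO = C_s − D = 8.14 − 5.189 = 2.951 mg/L.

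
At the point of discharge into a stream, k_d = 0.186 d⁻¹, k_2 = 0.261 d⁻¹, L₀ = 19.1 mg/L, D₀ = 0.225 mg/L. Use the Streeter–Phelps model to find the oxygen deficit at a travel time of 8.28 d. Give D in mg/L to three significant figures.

D ≈ 4.72 mg/L

k_d L₀/(k_2−k_d) = 0.186×19.1/(0.261−0.186) = 3.553/0.07500 = 47.37 mg/L.
e^(−k_d t) = e^(−0.186×8.280) = 0.2144; e^(−k_2 t) = e^(−0.261×8.280) = 0.1152.
D = 47.37 × (0.2144 − 0.1152) + 0.225 × 0.1152 = 4.697 + 0.02592 = 4.723 mg/L.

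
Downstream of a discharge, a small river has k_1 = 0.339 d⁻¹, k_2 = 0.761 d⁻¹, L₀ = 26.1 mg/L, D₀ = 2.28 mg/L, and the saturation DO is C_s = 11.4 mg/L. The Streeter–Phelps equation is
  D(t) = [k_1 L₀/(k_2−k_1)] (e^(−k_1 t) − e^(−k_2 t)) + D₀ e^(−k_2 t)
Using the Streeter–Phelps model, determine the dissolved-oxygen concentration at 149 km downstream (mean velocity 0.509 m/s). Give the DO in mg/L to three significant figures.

DO ≈ 6.17 mg/L

Travel time t = x/v = 149 km / (0.509 m/s) = 149000 m / 0.509 m/s = 292700 s = 3.388 d.
k_1 L₀/(k_2−k_1) = 0.339×26.1/(0.761−0.339) = 8.848/0.4220 = 20.97 mg/L.
e^(−k_1 t) = e^(−0.339×3.388) = 0.3171; e^(−k_2 t) = e^(−0.761×3.388) = 0.07590.
D = 20.97 × (0.3171 − 0.07590) + 2.28 × 0.07590 = 5.057 + 0.1731 = 5.230 mg/L.
DO = C_s − D = 11.4 − 5.230 = 6.170 mg/L.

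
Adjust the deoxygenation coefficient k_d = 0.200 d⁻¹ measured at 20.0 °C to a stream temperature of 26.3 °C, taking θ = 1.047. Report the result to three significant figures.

k_d ≈ 0.267 d⁻¹

k_d(T₂) = k_d(T₁) · θ^(T₂−T₁) = 0.200 × 1.047^(26.3−20.0)
= 0.200 × 1.047^6.30 = 0.200 × 1.336 = 0.2671 d⁻¹.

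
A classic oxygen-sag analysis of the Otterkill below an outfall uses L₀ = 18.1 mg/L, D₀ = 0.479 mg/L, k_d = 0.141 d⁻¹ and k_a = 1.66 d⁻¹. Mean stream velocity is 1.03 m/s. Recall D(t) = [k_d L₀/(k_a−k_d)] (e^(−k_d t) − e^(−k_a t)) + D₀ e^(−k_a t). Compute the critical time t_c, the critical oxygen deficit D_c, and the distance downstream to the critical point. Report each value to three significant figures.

t_c ≈ 1.40 d; D_c ≈ 1.26 mg/L; x_c ≈ 125 km

With k_a/k_d = 11.77 and 1 − D₀(k_a−k_d)/(k_d L₀) = 0.7149,
t_c = ln(11.77 × 0.7149) / (1.66 − 0.141) = ln(8.417) / 1.519 = 2.130/1.519 = 1.402 d.
L(t_c) = L₀ e^(−k_d t_c) = 18.1 × 0.8206 = 14.85 mg/L, and at the critical point k_a D_c = k_d L, so D_c = (0.141/1.66) × 14.85 = 1.262 mg/L.
x_c = v t_c = 1.03 m/s × 1.402 d × 86400 s/d = 124800 m ≈ 125 km.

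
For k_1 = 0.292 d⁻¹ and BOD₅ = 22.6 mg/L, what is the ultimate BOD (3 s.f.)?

BOD₅ = L₀(1 − e^(−5k_1)) ⇒ L₀ = BOD₅ / (1 − e^(−5×0.292))
= 22.6 / (1 − 0.2322) = 22.6 / 0.7678 = 29.44 mg/L.

L₀ ≈ 29.4 mg/L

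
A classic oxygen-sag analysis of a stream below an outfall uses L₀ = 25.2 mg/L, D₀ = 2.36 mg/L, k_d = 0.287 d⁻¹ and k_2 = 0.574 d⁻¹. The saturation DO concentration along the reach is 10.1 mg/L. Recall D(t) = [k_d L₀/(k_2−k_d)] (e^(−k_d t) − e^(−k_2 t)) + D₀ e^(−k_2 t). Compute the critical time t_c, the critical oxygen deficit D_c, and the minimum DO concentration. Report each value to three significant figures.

t_c = [1/(k_2−k_d)] ln[(k_2/k_d)(1 − D₀(k_2−k_d)/(k_d L₀))]
= [1/(0.574−0.287)] ln[(0.574/0.287)(1 − 2.36×0.2870/(0.287×25.2))]
= (1/0.2870) ln[2.000 × 0.9063] = 3.484 × ln(1.813) = 3.484 × 0.5948 = 2.073 d.
L(t_c) = L₀ e^(−k_d t_c) = 25.2 × 0.5517 = 13.90 mg/L, and at the critical point k_2 D_c = k_d L, so D_c = (0.287/0.574) × 13.90 = 6.951 mg/L.
Minimum DO = C_s − D_c = 10.1 − 6.951 = 3.149 mg/L.

t_c ≈ 2.07 d; D_c ≈ 6.95 mg/L; min DO ≈ 3.15 mg/L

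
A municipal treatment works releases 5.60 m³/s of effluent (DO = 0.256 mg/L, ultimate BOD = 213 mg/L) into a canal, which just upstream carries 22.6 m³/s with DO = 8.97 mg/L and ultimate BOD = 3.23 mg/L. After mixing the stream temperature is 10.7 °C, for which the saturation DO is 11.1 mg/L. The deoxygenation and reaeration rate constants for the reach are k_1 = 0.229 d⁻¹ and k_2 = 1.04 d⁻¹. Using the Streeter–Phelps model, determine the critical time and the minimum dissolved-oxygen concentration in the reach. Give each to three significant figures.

Mixed DO = (22.6×8.97 + 5.60×0.256)/(22.6+5.60) = 204.2/28.20 = 7.240 mg/L.
Mixed L₀ = (22.6×3.23 + 5.60×213)/(28.20) = 1266/28.20 = 44.89 mg/L.
Initial deficit D₀ = C_s − DO₀ = 11.1 − 7.240 = 3.860 mg/L.
t_c = (1/0.8110) ln[(1.04/0.229)(1 − 3.860×0.8110/(0.229×44.89))] = 1.233 × ln(3.158) = 1.418 d.
D_c = (0.229/1.04) × 44.89 × e^(−0.229×1.418) = 0.2202 × 44.89 × 0.7227 = 7.143 mg/L.
Minimum DO = 11.1 − 7.143 = 3.957 mg/L.

t_c ≈ 1.42 d; minimum DO ≈ 3.96 mg/L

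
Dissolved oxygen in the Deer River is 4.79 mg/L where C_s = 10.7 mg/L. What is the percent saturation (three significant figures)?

44.8 % saturation

% saturation = C/C_s × 100 = 4.79/10.7 × 100 = 44.8 %.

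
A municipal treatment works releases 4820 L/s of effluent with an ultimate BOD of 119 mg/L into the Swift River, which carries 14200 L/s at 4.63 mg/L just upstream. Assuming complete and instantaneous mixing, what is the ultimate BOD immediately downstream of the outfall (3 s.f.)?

Flow-weighted mixing: C = (Q_r C_r + Q_w C_w)/(Q_r + Q_w)
= (14200×4.63 + 4820×119)/(14200 + 4820) = 639300/19020 = 33.61 mg/L.

33.6 mg/L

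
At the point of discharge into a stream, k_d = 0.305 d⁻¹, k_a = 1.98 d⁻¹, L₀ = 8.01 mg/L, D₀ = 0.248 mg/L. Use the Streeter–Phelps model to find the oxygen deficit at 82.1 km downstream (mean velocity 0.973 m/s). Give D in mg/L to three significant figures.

Travel time t = x/v = 82.1 km / (0.973 m/s) = 82100 m / 0.973 m/s = 84380 s = 0.9766 d.
k_d L₀/(k_a−k_d) = 0.305×8.01/(1.98−0.305) = 2.443/1.675 = 1.459 mg/L.
e^(−k_d t) = e^(−0.305×0.9766) = 0.7424; e^(−k_a t) = e^(−1.98×0.9766) = 0.1446.
D = 1.459 × (0.7424 − 0.1446) + 0.248 × 0.1446 = 0.8719 + 0.03586 = 0.9078 mg/L.

D ≈ 0.908 mg/L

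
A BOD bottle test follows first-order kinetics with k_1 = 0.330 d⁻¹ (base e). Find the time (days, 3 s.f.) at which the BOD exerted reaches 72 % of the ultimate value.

t ≈ 3.86 d

y/L₀ = 1 − e^(−k_1 t) = 0.72 ⇒ e^(−k_1 t) = 0.280
t = −ln(0.280) / 0.330 = 1.273 / 0.330 = 3.857 d.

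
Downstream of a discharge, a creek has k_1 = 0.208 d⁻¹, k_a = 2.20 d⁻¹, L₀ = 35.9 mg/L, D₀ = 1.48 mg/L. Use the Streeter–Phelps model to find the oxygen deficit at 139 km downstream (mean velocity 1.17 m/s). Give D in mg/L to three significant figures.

D ≈ 2.71 mg/L

Travel time t = x/v = 139 km / (1.17 m/s) = 139000 m / 1.17 m/s = 118800 s = 1.375 d.
k_1 L₀/(k_a−k_1) = 0.208×35.9/(2.20−0.208) = 7.467/1.992 = 3.749 mg/L.
e^(−k_1 t) = e^(−0.208×1.375) = 0.7513; e^(−k_a t) = e^(−2.20×1.375) = 0.04855.
D = 3.749 × (0.7513 − 0.04855) + 1.48 × 0.04855 = 2.634 + 0.07186 = 2.706 mg/L.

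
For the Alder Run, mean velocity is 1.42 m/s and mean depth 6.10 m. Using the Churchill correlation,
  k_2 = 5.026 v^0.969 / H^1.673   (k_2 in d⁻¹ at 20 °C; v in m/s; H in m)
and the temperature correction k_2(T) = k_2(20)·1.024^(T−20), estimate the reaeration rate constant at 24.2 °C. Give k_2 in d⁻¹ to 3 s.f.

k_2(20) = 5.026 × 1.42^0.969 / 6.10^1.673 = 5.026 × 1.405 / 20.60 = 0.3427 d⁻¹.
k_2(24.2) = 0.3427 × 1.024^(24.2−20) = 0.3427 × 1.105 = 0.3786 d⁻¹.

k_2 ≈ 0.379 d⁻¹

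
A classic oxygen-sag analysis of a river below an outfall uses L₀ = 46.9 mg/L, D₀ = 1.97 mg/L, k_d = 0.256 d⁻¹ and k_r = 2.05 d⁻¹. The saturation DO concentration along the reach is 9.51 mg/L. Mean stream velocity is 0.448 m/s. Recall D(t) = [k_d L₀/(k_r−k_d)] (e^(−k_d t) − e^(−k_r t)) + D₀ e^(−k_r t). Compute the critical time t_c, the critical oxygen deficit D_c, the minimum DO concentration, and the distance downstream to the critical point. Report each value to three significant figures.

t_c ≈ 0.965 d; D_c ≈ 4.57 mg/L; min DO ≈ 4.94 mg/L; x_c ≈ 37.4 km

t_c = [1/(k_r−k_d)] ln[(k_r/k_d)(1 − D₀(k_r−k_d)/(k_d L₀))]
= [1/(2.05−0.256)] ln[(2.05/0.256)(1 − 1.97×1.794/(0.256×46.9))]
= (1/1.794) ln[8.008 × 0.7056] = 0.5574 × ln(5.651) = 0.5574 × 1.732 = 0.9653 d.
L(t_c) = L₀ e^(−k_d t_c) = 46.9 × 0.7810 = 36.63 mg/L, and at the critical point k_r D_c = k_d L, so D_c = (0.256/2.05) × 36.63 = 4.574 mg/L.
Minimum DO = C_s − D_c = 9.51 − 4.574 = 4.936 mg/L.
x_c = v t_c = 0.448 m/s × 0.9653 d × 86400 s/d = 37360 m ≈ 37.4 km.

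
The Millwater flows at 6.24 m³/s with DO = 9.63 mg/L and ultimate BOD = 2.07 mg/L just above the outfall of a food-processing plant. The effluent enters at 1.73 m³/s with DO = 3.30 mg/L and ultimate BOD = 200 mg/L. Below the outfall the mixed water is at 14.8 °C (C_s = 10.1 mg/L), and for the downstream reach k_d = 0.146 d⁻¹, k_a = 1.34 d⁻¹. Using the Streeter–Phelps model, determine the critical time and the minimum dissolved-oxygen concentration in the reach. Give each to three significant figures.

t_c ≈ 1.52 d; minimum DO ≈ 6.17 mg/L

Mixed DO = (6.24×9.63 + 1.73×3.30)/(6.24+1.73) = 65.80/7.970 = 8.256 mg/L.
Mixed L₀ = (6.24×2.07 + 1.73×200)/(7.970) = 358.9/7.970 = 45.03 mg/L.
Initial deficit D₀ = C_s − DO₀ = 10.1 − 8.256 = 1.844 mg/L.
t_c = (1/1.194) ln[(1.34/0.146)(1 − 1.844×1.194/(0.146×45.03))] = 0.8375 × ln(6.105) = 1.515 d.
D_c = (0.146/1.34) × 45.03 × e^(−0.146×1.515) = 0.1090 × 45.03 × 0.8016 = 3.933 mg/L.
Minimum DO = 10.1 − 3.933 = 6.167 mg/L.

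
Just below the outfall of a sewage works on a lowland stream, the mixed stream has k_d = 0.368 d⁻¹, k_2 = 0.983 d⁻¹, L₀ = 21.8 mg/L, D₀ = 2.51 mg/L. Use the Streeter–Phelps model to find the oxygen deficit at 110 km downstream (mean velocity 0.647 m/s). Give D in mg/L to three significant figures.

Travel time t = x/v = 110 km / (0.647 m/s) = 110000 m / 0.647 m/s = 170000 s = 1.968 d.
k_d L₀/(k_2−k_d) = 0.368×21.8/(0.983−0.368) = 8.022/0.6150 = 13.04 mg/L.
e^(−k_d t) = e^(−0.368×1.968) = 0.4847; e^(−k_2 t) = e^(−0.983×1.968) = 0.1445.
D = 13.04 × (0.4847 − 0.1445) + 2.51 × 0.1445 = 4.438 + 0.3628 = 4.801 mg/L.

D ≈ 4.80 mg/L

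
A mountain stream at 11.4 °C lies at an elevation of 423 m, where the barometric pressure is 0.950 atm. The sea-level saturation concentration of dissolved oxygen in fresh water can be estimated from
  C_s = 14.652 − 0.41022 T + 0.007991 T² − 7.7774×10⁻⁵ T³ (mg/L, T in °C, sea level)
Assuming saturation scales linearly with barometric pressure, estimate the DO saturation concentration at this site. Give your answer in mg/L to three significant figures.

At sea level: C_s = 14.652 − 0.41022×11.4 + 0.007991×11.4² − 7.7774×10⁻⁵×11.4³ = 10.90 mg/L.
Pressure correction: C_s' = 10.90 × 0.950 = 10.35 mg/L.

C_s ≈ 10.4 mg/L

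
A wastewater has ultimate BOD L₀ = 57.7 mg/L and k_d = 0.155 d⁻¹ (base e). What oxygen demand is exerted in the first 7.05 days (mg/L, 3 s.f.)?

y ≈ 38.4 mg/L

y_t = L₀(1 − e^(−k_d t)) = 57.7 × (1 − e^(−0.155×7.05))
= 57.7 × (1 − 0.3353) = 57.7 × 0.6647 = 38.35 mg/L.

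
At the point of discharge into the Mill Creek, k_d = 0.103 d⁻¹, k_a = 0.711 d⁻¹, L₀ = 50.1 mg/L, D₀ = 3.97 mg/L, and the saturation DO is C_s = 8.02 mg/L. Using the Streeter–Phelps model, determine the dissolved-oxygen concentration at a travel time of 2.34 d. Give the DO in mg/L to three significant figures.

DO ≈ 2.21 mg/L

k_d L₀/(k_a−k_d) = 0.103×50.1/(0.711−0.103) = 5.160/0.6080 = 8.487 mg/L.
e^(−k_d t) = e^(−0.103×2.340) = 0.7858; e^(−k_a t) = e^(−0.711×2.340) = 0.1894.
D = 8.487 × (0.7858 − 0.1894) + 3.97 × 0.1894 = 5.062 + 0.7520 = 5.814 mg/L.
DO = C_s − D = 8.02 − 5.814 = 2.206 mg/L.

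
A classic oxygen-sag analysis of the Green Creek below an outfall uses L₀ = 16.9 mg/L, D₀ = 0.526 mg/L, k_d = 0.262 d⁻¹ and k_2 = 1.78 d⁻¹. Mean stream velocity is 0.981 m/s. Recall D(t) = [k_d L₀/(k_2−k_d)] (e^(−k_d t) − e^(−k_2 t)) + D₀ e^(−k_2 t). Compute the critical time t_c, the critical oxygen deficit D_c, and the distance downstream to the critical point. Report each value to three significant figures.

With k_2/k_d = 6.794 and 1 − D₀(k_2−k_d)/(k_d L₀) = 0.8197,
t_c = ln(6.794 × 0.8197) / (1.78 − 0.262) = ln(5.569) / 1.518 = 1.717/1.518 = 1.131 d.
D_c = (k_d/k_2) L₀ e^(−k_d t_c) = (0.262/1.78) × 16.9 × e^(−0.262×1.131) = 0.1472 × 16.9 × 0.7435 = 1.849 mg/L.
x_c = v t_c = 0.981 m/s × 1.131 d × 86400 s/d = 95880 m ≈ 95.9 km.

t_c ≈ 1.13 d; D_c ≈ 1.85 mg/L; x_c ≈ 95.9 km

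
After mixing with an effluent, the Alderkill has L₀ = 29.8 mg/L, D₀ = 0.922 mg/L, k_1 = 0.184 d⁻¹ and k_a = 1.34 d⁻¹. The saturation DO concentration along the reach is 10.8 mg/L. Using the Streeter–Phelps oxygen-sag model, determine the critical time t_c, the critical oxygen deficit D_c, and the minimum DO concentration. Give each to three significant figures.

t_c ≈ 1.53 d; D_c ≈ 3.09 mg/L; min DO ≈ 7.71 mg/L

At the critical point dD/dt = 0, so k_1 L₀ e^(−k_1 t) = k_a D. Substituting D(t) from the Streeter–Phelps equation and solving for t gives
t_c = ln[(k_a/k_1)(1 − D₀(k_a−k_1)/(k_1 L₀))] / (k_a−k_1).
Here k_a−k_1 = 1.156 d⁻¹ and 1 − D₀(k_a−k_1)/(k_1 L₀) = 1 − 0.922×1.156/(0.184×29.8) = 0.8056, so
t_c = ln(7.283 × 0.8056) / 1.156 = 1.769 / 1.156 = 1.531 d.
L(t_c) = L₀ e^(−k_1 t_c) = 29.8 × 0.7546 = 22.49 mg/L, and at the critical point k_a D_c = k_1 L, so D_c = (0.184/1.34) × 22.49 = 3.088 mg/L.
Minimum DO = C_s − D_c = 10.8 − 3.088 = 7.712 mg/L.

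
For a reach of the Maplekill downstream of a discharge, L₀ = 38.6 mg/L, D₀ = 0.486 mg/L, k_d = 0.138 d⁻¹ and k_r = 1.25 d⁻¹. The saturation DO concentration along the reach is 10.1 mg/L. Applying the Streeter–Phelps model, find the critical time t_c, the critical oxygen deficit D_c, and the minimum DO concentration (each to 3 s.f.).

t_c ≈ 1.89 d; D_c ≈ 3.29 mg/L; min DO ≈ 6.81 mg/L

With k_r/k_d = 9.058 and 1 − D₀(k_r−k_d)/(k_d L₀) = 0.8985,
t_c = ln(9.058 × 0.8985) / (1.25 − 0.138) = ln(8.139) / 1.112 = 2.097/1.112 = 1.885 d.
L(t_c) = L₀ e^(−k_d t_c) = 38.6 × 0.7709 = 29.76 mg/L, and at the critical point k_r D_c = k_d L, so D_c = (0.138/1.25) × 29.76 = 3.285 mg/L.
Minimum DO = C_s − D_c = 10.1 − 3.285 = 6.815 mg/L.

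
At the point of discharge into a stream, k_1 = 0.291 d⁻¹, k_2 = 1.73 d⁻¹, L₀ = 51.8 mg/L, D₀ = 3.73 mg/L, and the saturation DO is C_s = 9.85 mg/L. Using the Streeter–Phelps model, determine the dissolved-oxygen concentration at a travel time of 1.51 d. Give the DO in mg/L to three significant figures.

DO ≈ 3.59 mg/L

k_1 L₀/(k_2−k_1) = 0.291×51.8/(1.73−0.291) = 15.07/1.439 = 10.48 mg/L.
e^(−k_1 t) = e^(−0.291×1.510) = 0.6444; e^(−k_2 t) = e^(−1.73×1.510) = 0.07337.
D = 10.48 × (0.6444 − 0.07337) + 3.73 × 0.07337 = 5.982 + 0.2737 = 6.256 mg/L.
DO = C_s − D = 9.85 − 6.256 = 3.594 mg/L.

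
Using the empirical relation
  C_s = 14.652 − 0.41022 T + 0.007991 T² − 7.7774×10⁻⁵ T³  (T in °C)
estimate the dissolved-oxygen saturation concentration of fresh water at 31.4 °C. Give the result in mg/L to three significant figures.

C_s ≈ 7.24 mg/L

C_s = 14.652 − 0.41022×31.4 + 0.007991×31.4² − 7.7774×10⁻⁵×31.4³ = 7.242 mg/L.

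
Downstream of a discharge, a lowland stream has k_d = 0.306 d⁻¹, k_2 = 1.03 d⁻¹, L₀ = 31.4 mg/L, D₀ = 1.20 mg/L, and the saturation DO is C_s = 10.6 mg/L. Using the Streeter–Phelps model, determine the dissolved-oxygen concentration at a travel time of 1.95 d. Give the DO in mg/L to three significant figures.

DO ≈ 4.91 mg/L

k_d L₀/(k_2−k_d) = 0.306×31.4/(1.03−0.306) = 9.608/0.7240 = 13.27 mg/L.
e^(−k_d t) = e^(−0.306×1.950) = 0.5506; e^(−k_2 t) = e^(−1.03×1.950) = 0.1342.
D = 13.27 × (0.5506 − 0.1342) + 1.20 × 0.1342 = 5.527 + 0.1610 = 5.688 mg/L.
DO = C_s − D = 10.6 − 5.688 = 4.912 mg/L.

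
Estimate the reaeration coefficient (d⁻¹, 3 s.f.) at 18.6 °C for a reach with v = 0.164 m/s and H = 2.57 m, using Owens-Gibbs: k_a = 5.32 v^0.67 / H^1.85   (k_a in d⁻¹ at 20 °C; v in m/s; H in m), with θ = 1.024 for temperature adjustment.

k_a(20) = 5.32 × 0.164^0.67 / 2.57^1.85 = 5.32 × 0.2978 / 5.733 = 0.2764 d⁻¹.
k_a(18.6) = 0.2764 × 1.024^(18.6−20) = 0.2764 × 0.9673 = 0.2673 d⁻¹.

k_a ≈ 0.267 d⁻¹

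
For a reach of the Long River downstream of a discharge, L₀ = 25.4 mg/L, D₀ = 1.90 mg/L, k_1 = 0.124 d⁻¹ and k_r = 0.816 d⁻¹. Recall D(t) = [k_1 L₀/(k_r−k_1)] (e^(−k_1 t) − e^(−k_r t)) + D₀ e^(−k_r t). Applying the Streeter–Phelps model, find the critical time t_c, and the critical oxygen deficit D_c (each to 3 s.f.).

t_c = [1/(k_r−k_1)] ln[(k_r/k_1)(1 − D₀(k_r−k_1)/(k_1 L₀))]
= [1/(0.816−0.124)] ln[(0.816/0.124)(1 − 1.90×0.6920/(0.124×25.4))]
= (1/0.6920) ln[6.581 × 0.5826] = 1.445 × ln(3.834) = 1.445 × 1.344 = 1.942 d.
L(t_c) = L₀ e^(−k_1 t_c) = 25.4 × 0.7860 = 19.96 mg/L, and at the critical point k_r D_c = k_1 L, so D_c = (0.124/0.816) × 19.96 = 3.034 mg/L.

t_c ≈ 1.94 d; D_c ≈ 3.03 mg/L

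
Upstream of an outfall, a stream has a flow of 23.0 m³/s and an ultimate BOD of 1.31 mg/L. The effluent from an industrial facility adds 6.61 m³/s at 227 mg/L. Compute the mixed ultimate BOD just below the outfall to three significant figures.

51.7 mg/L

Flow-weighted mixing: C = (Q_r C_r + Q_w C_w)/(Q_r + Q_w)
= (23.0×1.31 + 6.61×227)/(23.0 + 6.61) = 1531/29.61 = 51.69 mg/L.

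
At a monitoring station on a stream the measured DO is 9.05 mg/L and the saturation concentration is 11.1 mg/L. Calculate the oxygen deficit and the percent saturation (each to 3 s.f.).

D = C_s − C = 11.1 − 9.05 = 2.05 mg/L.
% saturation = 9.05/11.1 × 100 = 81.5 %.

D ≈ 2.05 mg/L; 81.5 % saturation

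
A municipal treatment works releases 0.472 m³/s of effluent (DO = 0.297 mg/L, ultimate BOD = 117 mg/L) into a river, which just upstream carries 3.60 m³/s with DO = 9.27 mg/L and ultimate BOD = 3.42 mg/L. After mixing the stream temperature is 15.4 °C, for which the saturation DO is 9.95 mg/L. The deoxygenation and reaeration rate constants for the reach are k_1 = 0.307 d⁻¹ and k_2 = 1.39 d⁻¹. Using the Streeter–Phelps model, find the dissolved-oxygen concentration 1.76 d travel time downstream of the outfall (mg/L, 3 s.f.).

DO ≈ 7.47 mg/L

Mixed DO = (3.60×9.27 + 0.472×0.297)/(3.60+0.472) = 33.51/4.072 = 8.230 mg/L.
Mixed L₀ = (3.60×3.42 + 0.472×117)/(4.072) = 67.54/4.072 = 16.59 mg/L.
Initial deficit D₀ = C_s − DO₀ = 9.95 − 8.230 = 1.720 mg/L.
D(1.76) = [0.307×16.59/(1.39−0.307)](e^(−0.307×1.76) − e^(−1.39×1.76)) + 1.720 e^(−1.39×1.76)
= 4.702 × (0.5826 − 0.08660) + 1.720 × 0.08660 = 2.481 mg/L.
DO = 9.95 − 2.481 = 7.469 mg/L.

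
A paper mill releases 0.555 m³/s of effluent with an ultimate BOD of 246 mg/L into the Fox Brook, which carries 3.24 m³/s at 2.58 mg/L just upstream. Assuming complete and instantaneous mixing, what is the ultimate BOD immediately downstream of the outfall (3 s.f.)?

Flow-weighted mixing: C = (Q_r C_r + Q_w C_w)/(Q_r + Q_w)
= (3.24×2.58 + 0.555×246)/(3.24 + 0.555) = 144.9/3.795 = 38.18 mg/L.

38.2 mg/L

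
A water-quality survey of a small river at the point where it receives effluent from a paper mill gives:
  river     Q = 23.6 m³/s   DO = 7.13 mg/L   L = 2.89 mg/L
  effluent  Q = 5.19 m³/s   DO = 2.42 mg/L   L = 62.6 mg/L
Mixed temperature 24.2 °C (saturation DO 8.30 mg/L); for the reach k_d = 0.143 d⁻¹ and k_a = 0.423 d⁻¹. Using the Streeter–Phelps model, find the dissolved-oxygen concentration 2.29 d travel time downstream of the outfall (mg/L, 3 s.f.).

Mixed DO = (23.6×7.13 + 5.19×2.42)/(23.6+5.19) = 180.8/28.79 = 6.281 mg/L.
Mixed L₀ = (23.6×2.89 + 5.19×62.6)/(28.79) = 393.1/28.79 = 13.65 mg/L.
Initial deficit D₀ = C_s − DO₀ = 8.30 − 6.281 = 2.019 mg/L.
D(2.29) = [0.143×13.65/(0.423−0.143)](e^(−0.143×2.29) − e^(−0.423×2.29)) + 2.019 e^(−0.423×2.29)
= 6.973 × (0.7207 − 0.3796) + 2.019 × 0.3796 = 3.145 mg/L.
DO = 8.30 − 3.145 = 5.155 mg/L.

DO ≈ 5.15 mg/L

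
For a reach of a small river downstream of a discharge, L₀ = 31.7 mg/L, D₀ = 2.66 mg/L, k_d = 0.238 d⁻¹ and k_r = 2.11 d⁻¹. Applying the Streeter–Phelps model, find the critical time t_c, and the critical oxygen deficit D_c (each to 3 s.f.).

t_c ≈ 0.589 d; D_c ≈ 3.11 mg/L

With k_r/k_d = 8.866 and 1 − D₀(k_r−k_d)/(k_d L₀) = 0.3400,
t_c = ln(8.866 × 0.3400) / (2.11 − 0.238) = ln(3.014) / 1.872 = 1.103/1.872 = 0.5894 d.
D_c = (k_d/k_r) L₀ e^(−k_d t_c) = (0.238/2.11) × 31.7 × e^(−0.238×0.5894) = 0.1128 × 31.7 × 0.8691 = 3.108 mg/L.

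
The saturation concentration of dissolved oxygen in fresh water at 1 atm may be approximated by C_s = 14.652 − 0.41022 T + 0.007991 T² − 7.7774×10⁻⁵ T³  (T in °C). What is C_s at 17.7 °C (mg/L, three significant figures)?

C_s = 14.652 − 0.41022×17.7 + 0.007991×17.7² − 7.7774×10⁻⁵×17.7³ = 9.463 mg/L.

C_s ≈ 9.46 mg/L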